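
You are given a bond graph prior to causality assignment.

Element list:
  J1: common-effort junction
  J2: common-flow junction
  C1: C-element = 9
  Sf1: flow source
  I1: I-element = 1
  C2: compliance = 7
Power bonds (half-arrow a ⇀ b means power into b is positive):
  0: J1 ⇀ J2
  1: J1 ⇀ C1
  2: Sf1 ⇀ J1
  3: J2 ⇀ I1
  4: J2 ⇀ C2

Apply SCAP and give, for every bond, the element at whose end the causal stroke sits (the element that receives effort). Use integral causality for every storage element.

#2 |Sf1  (Sf1: flow source, stroke at near end)
#1 |J1  (C1 outputs effort q/C1)
#0 |J2  (0-jn J1 has e-setter on 1)
#3 |I1  (prefer integral on I1)
#4 |J2  (J2 flow already set via bond 3)

bond 0 stroke→J2
bond 1 stroke→J1
bond 2 stroke→Sf1
bond 3 stroke→I1
bond 4 stroke→J2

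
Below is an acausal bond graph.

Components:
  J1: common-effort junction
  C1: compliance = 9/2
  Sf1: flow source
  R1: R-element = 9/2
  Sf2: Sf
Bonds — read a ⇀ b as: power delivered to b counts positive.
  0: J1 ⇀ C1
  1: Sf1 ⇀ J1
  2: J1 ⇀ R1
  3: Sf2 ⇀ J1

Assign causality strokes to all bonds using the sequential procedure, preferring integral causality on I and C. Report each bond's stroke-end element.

b1 →Sf1  (Sf1: flow source, stroke at near end)
b3 →Sf2  (Sf2: flow source, stroke at near end)
b0 →J1  (C1 outputs effort q/C1)
b2 →R1  (J1: bond 0 brought effort, rest push out)

bond 0 stroke→J1
bond 1 stroke→Sf1
bond 2 stroke→R1
bond 3 stroke→Sf2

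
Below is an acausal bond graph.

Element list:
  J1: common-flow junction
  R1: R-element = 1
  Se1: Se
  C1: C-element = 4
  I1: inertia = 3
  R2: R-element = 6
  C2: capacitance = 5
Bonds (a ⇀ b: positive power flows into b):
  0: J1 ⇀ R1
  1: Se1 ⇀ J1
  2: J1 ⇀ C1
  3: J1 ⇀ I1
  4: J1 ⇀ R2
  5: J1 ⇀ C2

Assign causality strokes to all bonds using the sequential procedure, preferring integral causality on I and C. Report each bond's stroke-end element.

b0 |J1
b1 |J1
b2 |J1
b3 |I1
b4 |J1
b5 |J1

bond 1 stroke at J1  (Se1 (Se) sets effort on bond)
bond 2 stroke at J1  (C1 outputs effort q/C1)
bond 3 stroke at I1  (prefer integral on I1)
bond 0 stroke at J1  (J1: bond 3 brought flow, rest push out)
bond 4 stroke at J1  (common-f at J1 fixed by 3)
bond 5 stroke at J1  (J1 flow already set via bond 3)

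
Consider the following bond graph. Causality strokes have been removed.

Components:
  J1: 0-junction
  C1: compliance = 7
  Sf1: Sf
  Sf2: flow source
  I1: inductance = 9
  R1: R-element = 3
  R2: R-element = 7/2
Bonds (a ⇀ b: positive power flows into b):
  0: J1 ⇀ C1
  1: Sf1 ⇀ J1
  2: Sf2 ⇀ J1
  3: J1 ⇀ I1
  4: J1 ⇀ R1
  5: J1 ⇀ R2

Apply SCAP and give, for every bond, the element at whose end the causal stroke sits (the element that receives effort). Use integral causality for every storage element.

β1 |Sf1  (Sf1: flow source, stroke at near end)
β2 |Sf2  (Sf2 (Sf) sets flow on bond)
β0 |J1  (C1 outputs effort q/C1)
β3 |I1  (0-jn J1 has e-setter on 0)
β4 |R1  (J1 effort already set via bond 0)
β5 |R2  (J1: bond 0 brought effort, rest push out)

#0 stroke→J1
#1 stroke→Sf1
#2 stroke→Sf2
#3 stroke→I1
#4 stroke→R1
#5 stroke→R2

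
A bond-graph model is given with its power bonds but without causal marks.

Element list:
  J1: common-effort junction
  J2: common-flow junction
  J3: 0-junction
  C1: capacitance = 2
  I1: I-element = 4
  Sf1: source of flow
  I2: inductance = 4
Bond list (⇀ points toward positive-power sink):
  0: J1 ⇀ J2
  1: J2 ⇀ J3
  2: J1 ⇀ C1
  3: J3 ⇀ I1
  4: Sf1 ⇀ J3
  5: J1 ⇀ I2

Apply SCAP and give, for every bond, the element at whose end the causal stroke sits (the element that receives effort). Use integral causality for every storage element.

bond 0 stroke→J2
bond 1 stroke→J3
bond 2 stroke→J1
bond 3 stroke→I1
bond 4 stroke→Sf1
bond 5 stroke→I2

b4 |Sf1  (Sf1: flow source, stroke at near end)
b2 |J1  (C1 outputs effort q/C1)
b0 |J2  (J1 effort already set via bond 2)
b5 |I2  (J1: bond 2 brought effort, rest push out)
b1 |J3  (closing 1-jn rule on J2)
b3 |I1  (J3 effort already set via bond 1)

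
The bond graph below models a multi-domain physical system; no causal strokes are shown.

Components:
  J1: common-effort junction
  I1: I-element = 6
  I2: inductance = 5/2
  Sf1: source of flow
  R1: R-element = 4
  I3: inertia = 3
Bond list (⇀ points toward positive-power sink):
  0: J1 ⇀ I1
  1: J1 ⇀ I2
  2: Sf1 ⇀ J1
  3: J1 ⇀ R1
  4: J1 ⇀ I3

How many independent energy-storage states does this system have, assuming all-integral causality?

β2 →Sf1  (Sf1: flow source, stroke at near end)
β0 →I1  (prefer integral on I1)
β1 →I2  (I2 integral (f out))
β4 →I3  (I3 integral (f out))
β3 →J1  (closing 0-jn rule on J1)

3  (I1, I2, I3 all integral)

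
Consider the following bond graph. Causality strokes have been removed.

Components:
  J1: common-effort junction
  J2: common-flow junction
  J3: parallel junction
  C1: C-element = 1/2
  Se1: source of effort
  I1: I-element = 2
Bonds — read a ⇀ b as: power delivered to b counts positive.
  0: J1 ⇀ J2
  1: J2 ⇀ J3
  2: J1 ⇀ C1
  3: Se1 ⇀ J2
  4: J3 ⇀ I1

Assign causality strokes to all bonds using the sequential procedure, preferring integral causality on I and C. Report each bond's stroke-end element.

β3 |J2  (Se1: effort source, stroke at far end)
β2 |J1  (prefer integral on C1)
β0 |J2  (J1: bond 2 brought effort, rest push out)
β1 |J3  (J2 needs exactly one f-in)
β4 |I1  (common-e at J3 fixed by 1)

β0 →J2
β1 →J3
β2 →J1
β3 →J2
β4 →I1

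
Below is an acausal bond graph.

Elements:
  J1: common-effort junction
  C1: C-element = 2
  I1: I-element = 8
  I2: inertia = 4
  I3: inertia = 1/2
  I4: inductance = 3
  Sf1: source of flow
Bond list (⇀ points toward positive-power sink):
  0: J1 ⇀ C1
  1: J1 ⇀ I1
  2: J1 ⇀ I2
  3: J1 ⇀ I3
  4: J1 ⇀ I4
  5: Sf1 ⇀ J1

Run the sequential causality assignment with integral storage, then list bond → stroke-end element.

bond 0 stroke→J1
bond 1 stroke→I1
bond 2 stroke→I2
bond 3 stroke→I3
bond 4 stroke→I4
bond 5 stroke→Sf1

#5 |Sf1  (source Sf1 imposes f)
#0 |J1  (C1 integral (e out))
#1 |I1  (J1 effort already set via bond 0)
#2 |I2  (common-e at J1 fixed by 0)
#3 |I3  (0-jn J1 has e-setter on 0)
#4 |I4  (common-e at J1 fixed by 0)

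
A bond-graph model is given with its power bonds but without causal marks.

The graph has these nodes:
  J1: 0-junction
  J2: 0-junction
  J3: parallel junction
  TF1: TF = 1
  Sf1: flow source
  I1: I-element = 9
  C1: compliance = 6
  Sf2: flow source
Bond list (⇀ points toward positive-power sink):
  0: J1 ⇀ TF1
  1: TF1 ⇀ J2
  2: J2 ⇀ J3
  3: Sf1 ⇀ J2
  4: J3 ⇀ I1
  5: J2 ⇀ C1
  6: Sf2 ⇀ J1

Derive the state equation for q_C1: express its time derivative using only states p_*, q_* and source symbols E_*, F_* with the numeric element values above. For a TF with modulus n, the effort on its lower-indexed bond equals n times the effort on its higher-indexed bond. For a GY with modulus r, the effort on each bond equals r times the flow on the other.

β3 stroke at Sf1  (Sf1 fixes flow; stroke at Sf1)
β6 stroke at Sf2  (source Sf2 imposes f)
β0 stroke at J1  (closing 0-jn rule on J1)
β1 stroke at TF1  (TF1: transformer flips bond 0)
β4 stroke at I1  (I1 integral (f out))
β2 stroke at J3  (J3 needs exactly one e-in)
β5 stroke at J2  (closing 0-jn rule on J2)

dq_C1/dt = F_Sf1 + F_Sf2 - p_I1/9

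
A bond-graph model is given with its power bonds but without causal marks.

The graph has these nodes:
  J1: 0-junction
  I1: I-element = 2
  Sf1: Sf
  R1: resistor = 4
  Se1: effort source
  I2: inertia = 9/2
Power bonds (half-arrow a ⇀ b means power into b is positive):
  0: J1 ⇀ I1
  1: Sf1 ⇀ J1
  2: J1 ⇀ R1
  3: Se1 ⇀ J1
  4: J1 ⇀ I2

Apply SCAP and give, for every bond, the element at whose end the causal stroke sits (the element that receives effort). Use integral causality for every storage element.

b0 →I1
b1 →Sf1
b2 →R1
b3 →J1
b4 →I2

b1 stroke at Sf1  (Sf1 (Sf) sets flow on bond)
b3 stroke at J1  (Se1 (Se) sets effort on bond)
b0 stroke at I1  (J1: bond 3 brought effort, rest push out)
b2 stroke at R1  (J1 effort already set via bond 3)
b4 stroke at I2  (0-jn J1 has e-setter on 3)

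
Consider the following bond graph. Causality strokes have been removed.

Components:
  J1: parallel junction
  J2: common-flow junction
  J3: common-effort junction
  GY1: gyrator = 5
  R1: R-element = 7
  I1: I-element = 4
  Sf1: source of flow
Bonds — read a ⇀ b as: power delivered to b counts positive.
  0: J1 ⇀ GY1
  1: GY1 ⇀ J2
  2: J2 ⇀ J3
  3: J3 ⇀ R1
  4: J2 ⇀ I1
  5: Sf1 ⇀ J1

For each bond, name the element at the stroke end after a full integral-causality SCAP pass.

#0 |J1
#1 |J2
#2 |J2
#3 |J3
#4 |I1
#5 |Sf1

β5 →Sf1  (Sf1: flow source, stroke at near end)
β0 →J1  (J1 needs exactly one e-in)
β1 →J2  (GY1 both-in/both-out from 0)
β4 →I1  (I1 integral (f out))
β2 →J2  (common-f at J2 fixed by 4)
β3 →J3  (J3: last free bond brings effort in)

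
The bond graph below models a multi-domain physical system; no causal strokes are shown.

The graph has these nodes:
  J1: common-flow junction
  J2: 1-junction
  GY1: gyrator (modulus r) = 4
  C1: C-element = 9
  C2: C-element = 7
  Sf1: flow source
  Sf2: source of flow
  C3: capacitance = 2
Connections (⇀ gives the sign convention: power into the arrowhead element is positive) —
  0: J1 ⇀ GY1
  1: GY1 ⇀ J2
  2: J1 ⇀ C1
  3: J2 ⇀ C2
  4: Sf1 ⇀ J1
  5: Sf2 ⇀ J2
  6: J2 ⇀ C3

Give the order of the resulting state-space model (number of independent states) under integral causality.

b4 stroke at Sf1  (source Sf1 imposes f)
b5 stroke at Sf2  (Sf2 (Sf) sets flow on bond)
b0 stroke at J1  (1-jn J1 has f-setter on 4)
b2 stroke at J1  (J1 flow already set via bond 4)
b1 stroke at J2  (J2 flow already set via bond 5)
b3 stroke at J2  (common-f at J2 fixed by 5)
b6 stroke at J2  (common-f at J2 fixed by 5)

3  (C1, C2, C3 all integral)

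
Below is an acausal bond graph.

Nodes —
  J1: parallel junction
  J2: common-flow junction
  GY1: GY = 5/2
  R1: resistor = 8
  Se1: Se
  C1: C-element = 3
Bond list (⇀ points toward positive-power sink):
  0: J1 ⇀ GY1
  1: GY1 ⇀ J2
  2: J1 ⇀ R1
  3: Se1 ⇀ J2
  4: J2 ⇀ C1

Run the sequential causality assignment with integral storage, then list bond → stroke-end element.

#3 →J2  (Se1 fixes effort; stroke away)
#4 →J2  (C1: C, integral causality)
#1 →GY1  (J2: last free bond brings flow in)
#0 →GY1  (GY GY1: same side as bond 1)
#2 →J1  (only one effort-in slot at J1)

#0 stroke at GY1
#1 stroke at GY1
#2 stroke at J1
#3 stroke at J2
#4 stroke at J2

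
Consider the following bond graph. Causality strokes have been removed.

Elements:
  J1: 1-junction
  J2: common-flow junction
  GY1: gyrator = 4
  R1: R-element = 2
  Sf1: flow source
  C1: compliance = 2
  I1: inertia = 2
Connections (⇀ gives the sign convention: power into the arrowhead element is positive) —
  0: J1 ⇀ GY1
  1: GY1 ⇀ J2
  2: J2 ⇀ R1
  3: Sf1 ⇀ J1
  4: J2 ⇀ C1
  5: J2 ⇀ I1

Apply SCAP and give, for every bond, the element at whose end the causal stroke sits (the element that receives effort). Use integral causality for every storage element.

β3 stroke at Sf1  (Sf1: flow source, stroke at near end)
β0 stroke at J1  (J1 flow already set via bond 3)
β1 stroke at J2  (through GY1, causality inverts; strokes same side of GY1)
β4 stroke at J2  (C1: C, integral causality)
β5 stroke at I1  (prefer integral on I1)
β2 stroke at J2  (common-f at J2 fixed by 5)

#0 →J1
#1 →J2
#2 →J2
#3 →Sf1
#4 →J2
#5 →I1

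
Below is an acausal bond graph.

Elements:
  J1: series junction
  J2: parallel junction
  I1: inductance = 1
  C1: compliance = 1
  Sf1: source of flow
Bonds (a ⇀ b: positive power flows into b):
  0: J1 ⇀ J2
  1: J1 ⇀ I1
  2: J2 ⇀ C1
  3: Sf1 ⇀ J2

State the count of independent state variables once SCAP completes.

bond 3 stroke at Sf1  (Sf1: flow source, stroke at near end)
bond 1 stroke at I1  (I1: I, integral causality)
bond 0 stroke at J1  (1-jn J1 has f-setter on 1)
bond 2 stroke at J2  (J2: last free bond brings effort in)

2  (C1, I1 all integral)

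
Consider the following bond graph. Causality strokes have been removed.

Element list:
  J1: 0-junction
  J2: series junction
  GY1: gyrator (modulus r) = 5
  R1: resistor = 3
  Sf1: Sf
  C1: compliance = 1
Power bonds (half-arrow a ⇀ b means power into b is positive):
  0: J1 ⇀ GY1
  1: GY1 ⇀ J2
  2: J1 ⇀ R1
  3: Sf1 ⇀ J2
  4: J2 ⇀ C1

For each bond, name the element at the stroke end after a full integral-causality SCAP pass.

bond 3 →Sf1  (Sf1 (Sf) sets flow on bond)
bond 1 →J2  (common-f at J2 fixed by 3)
bond 4 →J2  (J2 flow already set via bond 3)
bond 0 →J1  (GY1: gyrator matches bond 1)
bond 2 →R1  (common-e at J1 fixed by 0)

β0 stroke→J1
β1 stroke→J2
β2 stroke→R1
β3 stroke→Sf1
β4 stroke→J2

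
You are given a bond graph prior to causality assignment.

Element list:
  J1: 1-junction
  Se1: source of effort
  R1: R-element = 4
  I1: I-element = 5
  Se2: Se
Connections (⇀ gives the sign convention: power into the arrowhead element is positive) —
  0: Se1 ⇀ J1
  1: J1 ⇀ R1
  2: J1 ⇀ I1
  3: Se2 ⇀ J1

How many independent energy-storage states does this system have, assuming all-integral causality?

#0 stroke at J1  (Se1 (Se) sets effort on bond)
#3 stroke at J1  (Se2 fixes effort; stroke away)
#2 stroke at I1  (I1: I, integral causality)
#1 stroke at J1  (J1 flow already set via bond 2)

1  (I1 all integral)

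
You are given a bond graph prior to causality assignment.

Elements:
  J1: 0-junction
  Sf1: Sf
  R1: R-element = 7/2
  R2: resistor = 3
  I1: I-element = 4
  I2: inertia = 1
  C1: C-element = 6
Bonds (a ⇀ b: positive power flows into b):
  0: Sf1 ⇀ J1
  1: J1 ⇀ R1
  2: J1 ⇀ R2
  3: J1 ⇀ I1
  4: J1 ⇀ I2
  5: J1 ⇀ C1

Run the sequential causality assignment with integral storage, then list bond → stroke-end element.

β0 →Sf1  (Sf1 fixes flow; stroke at Sf1)
β3 →I1  (I1: I, integral causality)
β4 →I2  (I2 outputs flow p/I2)
β5 →J1  (C1 outputs effort q/C1)
β1 →R1  (common-e at J1 fixed by 5)
β2 →R2  (J1 effort already set via bond 5)

β0 stroke at Sf1
β1 stroke at R1
β2 stroke at R2
β3 stroke at I1
β4 stroke at I2
β5 stroke at J1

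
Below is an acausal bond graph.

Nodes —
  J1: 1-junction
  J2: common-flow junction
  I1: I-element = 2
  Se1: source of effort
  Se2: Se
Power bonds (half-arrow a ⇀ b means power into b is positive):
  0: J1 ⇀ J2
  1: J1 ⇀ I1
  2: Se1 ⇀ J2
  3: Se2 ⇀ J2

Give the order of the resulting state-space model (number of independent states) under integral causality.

1  (I1 all integral)

#2 →J2  (source Se1 imposes e)
#3 →J2  (source Se2 imposes e)
#0 →J1  (J2 needs exactly one f-in)
#1 →I1  (J1 needs exactly one f-in)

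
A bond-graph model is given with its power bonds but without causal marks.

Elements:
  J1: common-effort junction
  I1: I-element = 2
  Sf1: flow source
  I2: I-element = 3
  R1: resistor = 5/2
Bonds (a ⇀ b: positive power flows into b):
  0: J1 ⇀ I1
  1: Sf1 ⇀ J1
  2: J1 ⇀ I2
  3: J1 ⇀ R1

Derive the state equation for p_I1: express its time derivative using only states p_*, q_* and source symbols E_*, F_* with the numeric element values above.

b1 →Sf1  (Sf1: flow source, stroke at near end)
b0 →I1  (I1 outputs flow p/I1)
b2 →I2  (I2: I, integral causality)
b3 →J1  (only one effort-in slot at J1)

dp_I1/dt = 5*F_Sf1/2 - 5*p_I1/4 - 5*p_I2/6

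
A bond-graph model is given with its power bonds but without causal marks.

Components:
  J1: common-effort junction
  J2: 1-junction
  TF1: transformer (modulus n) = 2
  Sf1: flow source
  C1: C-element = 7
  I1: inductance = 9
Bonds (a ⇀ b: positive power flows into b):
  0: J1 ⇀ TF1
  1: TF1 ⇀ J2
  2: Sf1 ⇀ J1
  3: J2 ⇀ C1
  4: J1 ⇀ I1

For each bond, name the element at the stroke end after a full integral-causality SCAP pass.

bond 0 →J1
bond 1 →TF1
bond 2 →Sf1
bond 3 →J2
bond 4 →I1

β2 stroke at Sf1  (Sf1 (Sf) sets flow on bond)
β3 stroke at J2  (C1: C, integral causality)
β1 stroke at TF1  (only one flow-in slot at J2)
β0 stroke at J1  (TF1 one-in-one-out from 1)
β4 stroke at I1  (J1 effort already set via bond 0)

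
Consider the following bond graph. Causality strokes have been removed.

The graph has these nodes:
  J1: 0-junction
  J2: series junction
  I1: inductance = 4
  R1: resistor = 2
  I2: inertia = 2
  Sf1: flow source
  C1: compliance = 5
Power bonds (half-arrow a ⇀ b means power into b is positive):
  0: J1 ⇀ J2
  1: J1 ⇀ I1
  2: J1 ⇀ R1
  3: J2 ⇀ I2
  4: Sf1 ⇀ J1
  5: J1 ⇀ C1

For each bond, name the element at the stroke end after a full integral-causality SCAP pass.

b0 stroke at J2
b1 stroke at I1
b2 stroke at R1
b3 stroke at I2
b4 stroke at Sf1
b5 stroke at J1

#4 stroke at Sf1  (source Sf1 imposes f)
#1 stroke at I1  (I1 integral (f out))
#3 stroke at I2  (I2 integral (f out))
#0 stroke at J2  (J2: bond 3 brought flow, rest push out)
#5 stroke at J1  (C1 integral (e out))
#2 stroke at R1  (0-jn J1 has e-setter on 5)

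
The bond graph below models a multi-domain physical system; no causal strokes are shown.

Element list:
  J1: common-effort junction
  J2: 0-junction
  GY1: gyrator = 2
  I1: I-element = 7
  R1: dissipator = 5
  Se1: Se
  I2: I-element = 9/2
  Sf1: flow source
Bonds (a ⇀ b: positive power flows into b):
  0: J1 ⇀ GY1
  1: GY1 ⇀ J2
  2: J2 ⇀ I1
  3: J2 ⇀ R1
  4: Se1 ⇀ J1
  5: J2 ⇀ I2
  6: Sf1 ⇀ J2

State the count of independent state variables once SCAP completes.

b4 stroke→J1  (Se1 fixes effort; stroke away)
b6 stroke→Sf1  (Sf1 (Sf) sets flow on bond)
b0 stroke→GY1  (J1 effort already set via bond 4)
b1 stroke→GY1  (GY1: gyrator matches bond 0)
b2 stroke→I1  (I1: I, integral causality)
b5 stroke→I2  (I2: I, integral causality)
b3 stroke→J2  (only one effort-in slot at J2)

2  (I1, I2 all integral)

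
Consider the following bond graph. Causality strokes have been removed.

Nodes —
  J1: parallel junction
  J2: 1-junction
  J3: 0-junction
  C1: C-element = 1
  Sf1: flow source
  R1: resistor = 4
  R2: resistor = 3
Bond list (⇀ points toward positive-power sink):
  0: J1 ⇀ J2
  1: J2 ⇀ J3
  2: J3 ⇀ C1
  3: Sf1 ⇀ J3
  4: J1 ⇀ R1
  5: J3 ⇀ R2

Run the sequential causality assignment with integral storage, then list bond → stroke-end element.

b0 |J1
b1 |J2
b2 |J3
b3 |Sf1
b4 |R1
b5 |R2

#3 |Sf1  (Sf1: flow source, stroke at near end)
#2 |J3  (prefer integral on C1)
#1 |J2  (0-jn J3 has e-setter on 2)
#5 |R2  (common-e at J3 fixed by 2)
#0 |J1  (J2 needs exactly one f-in)
#4 |R1  (common-e at J1 fixed by 0)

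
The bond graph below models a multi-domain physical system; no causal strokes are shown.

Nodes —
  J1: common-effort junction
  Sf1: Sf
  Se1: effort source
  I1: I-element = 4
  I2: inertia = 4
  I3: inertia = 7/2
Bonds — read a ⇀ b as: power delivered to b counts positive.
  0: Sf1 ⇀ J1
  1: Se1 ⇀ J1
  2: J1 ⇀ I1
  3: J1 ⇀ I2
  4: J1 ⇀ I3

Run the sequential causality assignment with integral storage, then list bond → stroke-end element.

b0 |Sf1  (Sf1 (Sf) sets flow on bond)
b1 |J1  (source Se1 imposes e)
b2 |I1  (common-e at J1 fixed by 1)
b3 |I2  (J1: bond 1 brought effort, rest push out)
b4 |I3  (J1 effort already set via bond 1)

β0 →Sf1
β1 →J1
β2 →I1
β3 →I2
β4 →I3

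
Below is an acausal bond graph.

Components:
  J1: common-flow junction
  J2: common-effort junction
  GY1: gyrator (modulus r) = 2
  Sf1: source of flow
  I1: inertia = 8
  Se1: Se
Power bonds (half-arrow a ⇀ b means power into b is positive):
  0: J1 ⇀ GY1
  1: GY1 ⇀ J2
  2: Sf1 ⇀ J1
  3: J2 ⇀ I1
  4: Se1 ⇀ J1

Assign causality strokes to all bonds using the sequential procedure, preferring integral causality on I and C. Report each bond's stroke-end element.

β2 |Sf1  (Sf1 (Sf) sets flow on bond)
β4 |J1  (Se1 (Se) sets effort on bond)
β0 |J1  (J1 flow already set via bond 2)
β1 |J2  (GY1 both-in/both-out from 0)
β3 |I1  (J2 effort already set via bond 1)

b0 stroke at J1
b1 stroke at J2
b2 stroke at Sf1
b3 stroke at I1
b4 stroke at J1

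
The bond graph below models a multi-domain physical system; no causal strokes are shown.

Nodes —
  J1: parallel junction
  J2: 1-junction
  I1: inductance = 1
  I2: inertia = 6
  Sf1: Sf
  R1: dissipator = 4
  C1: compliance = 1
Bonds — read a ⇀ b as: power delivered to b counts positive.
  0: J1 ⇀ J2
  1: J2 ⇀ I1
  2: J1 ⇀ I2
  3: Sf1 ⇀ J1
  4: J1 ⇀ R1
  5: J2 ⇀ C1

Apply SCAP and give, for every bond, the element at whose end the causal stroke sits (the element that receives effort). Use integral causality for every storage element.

β0 stroke→J2
β1 stroke→I1
β2 stroke→I2
β3 stroke→Sf1
β4 stroke→J1
β5 stroke→J2

#3 →Sf1  (Sf1: flow source, stroke at near end)
#1 →I1  (I1: I, integral causality)
#0 →J2  (J2 flow already set via bond 1)
#5 →J2  (J2: bond 1 brought flow, rest push out)
#2 →I2  (I2: I, integral causality)
#4 →J1  (closing 0-jn rule on J1)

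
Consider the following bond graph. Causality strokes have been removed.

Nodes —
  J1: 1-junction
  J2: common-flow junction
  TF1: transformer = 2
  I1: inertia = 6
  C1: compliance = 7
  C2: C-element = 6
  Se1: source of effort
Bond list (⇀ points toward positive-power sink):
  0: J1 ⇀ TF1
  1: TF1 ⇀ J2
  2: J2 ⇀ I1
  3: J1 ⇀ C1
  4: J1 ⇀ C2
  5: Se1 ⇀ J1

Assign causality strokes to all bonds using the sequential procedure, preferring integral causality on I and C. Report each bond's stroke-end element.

bond 5 stroke at J1  (Se1 (Se) sets effort on bond)
bond 2 stroke at I1  (I1 outputs flow p/I1)
bond 1 stroke at J2  (J2: bond 2 brought flow, rest push out)
bond 0 stroke at TF1  (TF1: transformer flips bond 1)
bond 3 stroke at J1  (1-jn J1 has f-setter on 0)
bond 4 stroke at J1  (common-f at J1 fixed by 0)

bond 0 →TF1
bond 1 →J2
bond 2 →I1
bond 3 →J1
bond 4 →J1
bond 5 →J1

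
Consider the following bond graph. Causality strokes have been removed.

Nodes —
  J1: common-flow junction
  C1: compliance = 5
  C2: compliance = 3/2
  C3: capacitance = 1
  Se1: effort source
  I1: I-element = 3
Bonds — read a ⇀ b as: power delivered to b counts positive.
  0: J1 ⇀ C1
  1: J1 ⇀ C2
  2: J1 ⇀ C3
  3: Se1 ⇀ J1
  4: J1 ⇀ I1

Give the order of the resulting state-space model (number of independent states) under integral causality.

4  (C1, C2, C3, I1 all integral)

bond 3 stroke at J1  (Se1: effort source, stroke at far end)
bond 0 stroke at J1  (prefer integral on C1)
bond 1 stroke at J1  (prefer integral on C2)
bond 2 stroke at J1  (C3 integral (e out))
bond 4 stroke at I1  (closing 1-jn rule on J1)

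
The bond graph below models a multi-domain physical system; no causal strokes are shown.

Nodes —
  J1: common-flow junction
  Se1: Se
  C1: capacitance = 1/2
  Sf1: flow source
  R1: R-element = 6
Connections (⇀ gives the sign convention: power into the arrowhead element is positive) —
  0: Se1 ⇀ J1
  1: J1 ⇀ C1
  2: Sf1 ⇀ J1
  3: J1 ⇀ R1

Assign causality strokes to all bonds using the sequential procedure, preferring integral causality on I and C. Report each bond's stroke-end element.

β0 stroke at J1
β1 stroke at J1
β2 stroke at Sf1
β3 stroke at J1

b0 stroke→J1  (Se1 fixes effort; stroke away)
b2 stroke→Sf1  (Sf1 fixes flow; stroke at Sf1)
b1 stroke→J1  (J1 flow already set via bond 2)
b3 stroke→J1  (J1 flow already set via bond 2)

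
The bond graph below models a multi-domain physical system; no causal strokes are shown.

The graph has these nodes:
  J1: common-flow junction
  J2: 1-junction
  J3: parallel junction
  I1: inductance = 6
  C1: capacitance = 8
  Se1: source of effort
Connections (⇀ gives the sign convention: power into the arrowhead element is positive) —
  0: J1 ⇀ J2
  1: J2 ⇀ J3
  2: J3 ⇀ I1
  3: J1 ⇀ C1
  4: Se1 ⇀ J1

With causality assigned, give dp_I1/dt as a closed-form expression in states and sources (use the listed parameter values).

dp_I1/dt = E_Se1 - q_C1/8

β4 →J1  (Se1 (Se) sets effort on bond)
β2 →I1  (I1: I, integral causality)
β1 →J3  (J3 needs exactly one e-in)
β0 →J2  (J2: bond 1 brought flow, rest push out)
β3 →J1  (J1 flow already set via bond 0)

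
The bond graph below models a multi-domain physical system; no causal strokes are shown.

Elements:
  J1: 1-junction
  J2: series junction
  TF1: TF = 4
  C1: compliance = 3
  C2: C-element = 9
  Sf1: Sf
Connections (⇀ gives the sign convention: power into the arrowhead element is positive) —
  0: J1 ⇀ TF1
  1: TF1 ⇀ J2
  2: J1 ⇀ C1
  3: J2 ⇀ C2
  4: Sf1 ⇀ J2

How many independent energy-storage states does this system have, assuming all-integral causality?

2  (C1, C2 all integral)

β4 →Sf1  (Sf1 fixes flow; stroke at Sf1)
β1 →J2  (common-f at J2 fixed by 4)
β3 →J2  (J2 flow already set via bond 4)
β0 →TF1  (TF TF1: opposite of bond 1)
β2 →J1  (1-jn J1 has f-setter on 0)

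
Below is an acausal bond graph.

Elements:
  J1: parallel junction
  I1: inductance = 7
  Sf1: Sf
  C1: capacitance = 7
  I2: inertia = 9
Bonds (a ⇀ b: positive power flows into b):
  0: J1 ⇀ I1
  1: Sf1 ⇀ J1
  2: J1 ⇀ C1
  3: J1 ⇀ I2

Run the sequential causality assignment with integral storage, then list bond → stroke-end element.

β0 stroke→I1
β1 stroke→Sf1
β2 stroke→J1
β3 stroke→I2

b1 →Sf1  (Sf1: flow source, stroke at near end)
b0 →I1  (prefer integral on I1)
b2 →J1  (prefer integral on C1)
b3 →I2  (J1 effort already set via bond 2)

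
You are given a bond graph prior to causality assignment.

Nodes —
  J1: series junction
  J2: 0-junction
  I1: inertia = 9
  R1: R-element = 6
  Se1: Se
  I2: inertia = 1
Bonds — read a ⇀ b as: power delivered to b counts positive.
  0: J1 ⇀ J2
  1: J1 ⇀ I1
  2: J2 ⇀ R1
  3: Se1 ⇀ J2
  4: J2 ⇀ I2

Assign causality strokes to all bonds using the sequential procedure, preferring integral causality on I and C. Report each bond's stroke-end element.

bond 0 stroke at J1
bond 1 stroke at I1
bond 2 stroke at R1
bond 3 stroke at J2
bond 4 stroke at I2

#3 |J2  (Se1: effort source, stroke at far end)
#0 |J1  (J2: bond 3 brought effort, rest push out)
#2 |R1  (common-e at J2 fixed by 3)
#4 |I2  (0-jn J2 has e-setter on 3)
#1 |I1  (closing 1-jn rule on J1)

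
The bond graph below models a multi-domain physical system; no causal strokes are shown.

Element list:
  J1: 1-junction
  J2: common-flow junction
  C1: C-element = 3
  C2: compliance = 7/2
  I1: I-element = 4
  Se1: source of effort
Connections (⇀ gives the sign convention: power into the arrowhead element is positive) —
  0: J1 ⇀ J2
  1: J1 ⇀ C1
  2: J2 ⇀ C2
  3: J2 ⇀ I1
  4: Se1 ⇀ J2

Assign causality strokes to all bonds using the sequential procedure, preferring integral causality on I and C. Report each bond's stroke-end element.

b4 stroke→J2  (Se1 fixes effort; stroke away)
b1 stroke→J1  (C1 integral (e out))
b0 stroke→J2  (closing 1-jn rule on J1)
b2 stroke→J2  (prefer integral on C2)
b3 stroke→I1  (closing 1-jn rule on J2)

β0 →J2
β1 →J1
β2 →J2
β3 →I1
β4 →J2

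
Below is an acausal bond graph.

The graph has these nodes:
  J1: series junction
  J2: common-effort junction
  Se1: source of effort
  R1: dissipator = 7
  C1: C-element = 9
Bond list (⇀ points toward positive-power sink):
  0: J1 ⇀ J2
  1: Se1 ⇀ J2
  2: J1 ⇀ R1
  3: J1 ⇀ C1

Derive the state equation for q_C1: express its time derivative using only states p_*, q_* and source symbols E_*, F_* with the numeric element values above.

#1 →J2  (Se1: effort source, stroke at far end)
#0 →J1  (J2: bond 1 brought effort, rest push out)
#3 →J1  (C1 outputs effort q/C1)
#2 →R1  (only one flow-in slot at J1)

dq_C1/dt = -E_Se1/7 - q_C1/63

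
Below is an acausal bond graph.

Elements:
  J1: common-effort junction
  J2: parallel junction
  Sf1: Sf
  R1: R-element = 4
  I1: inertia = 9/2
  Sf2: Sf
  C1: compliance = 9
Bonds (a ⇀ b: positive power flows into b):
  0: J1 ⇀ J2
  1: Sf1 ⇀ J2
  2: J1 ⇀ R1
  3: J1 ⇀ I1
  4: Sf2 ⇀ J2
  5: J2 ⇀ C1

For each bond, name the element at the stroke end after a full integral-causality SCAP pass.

#1 stroke→Sf1  (Sf1 fixes flow; stroke at Sf1)
#4 stroke→Sf2  (source Sf2 imposes f)
#3 stroke→I1  (I1 integral (f out))
#5 stroke→J2  (C1 integral (e out))
#0 stroke→J1  (common-e at J2 fixed by 5)
#2 stroke→R1  (0-jn J1 has e-setter on 0)

bond 0 |J1
bond 1 |Sf1
bond 2 |R1
bond 3 |I1
bond 4 |Sf2
bond 5 |J2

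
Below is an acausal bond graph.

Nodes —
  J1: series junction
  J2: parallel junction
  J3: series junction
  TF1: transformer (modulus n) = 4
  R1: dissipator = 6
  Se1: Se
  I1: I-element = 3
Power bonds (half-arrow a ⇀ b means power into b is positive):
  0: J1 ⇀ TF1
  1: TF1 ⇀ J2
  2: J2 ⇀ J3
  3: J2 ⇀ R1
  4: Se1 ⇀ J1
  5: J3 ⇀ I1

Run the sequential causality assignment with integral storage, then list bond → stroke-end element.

bond 0 stroke→TF1
bond 1 stroke→J2
bond 2 stroke→J3
bond 3 stroke→R1
bond 4 stroke→J1
bond 5 stroke→I1

#4 stroke at J1  (Se1: effort source, stroke at far end)
#0 stroke at TF1  (closing 1-jn rule on J1)
#1 stroke at J2  (TF1: transformer flips bond 0)
#2 stroke at J3  (0-jn J2 has e-setter on 1)
#3 stroke at R1  (J2: bond 1 brought effort, rest push out)
#5 stroke at I1  (J3 needs exactly one f-in)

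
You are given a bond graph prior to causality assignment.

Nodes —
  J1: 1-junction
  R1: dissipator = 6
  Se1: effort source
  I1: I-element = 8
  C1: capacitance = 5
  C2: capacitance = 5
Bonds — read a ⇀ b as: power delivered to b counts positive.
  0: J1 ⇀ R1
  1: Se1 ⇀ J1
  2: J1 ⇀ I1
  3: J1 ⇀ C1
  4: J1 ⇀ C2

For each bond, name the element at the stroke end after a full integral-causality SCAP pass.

b0 →J1
b1 →J1
b2 →I1
b3 →J1
b4 →J1

#1 stroke→J1  (Se1 fixes effort; stroke away)
#2 stroke→I1  (prefer integral on I1)
#0 stroke→J1  (J1: bond 2 brought flow, rest push out)
#3 stroke→J1  (J1 flow already set via bond 2)
#4 stroke→J1  (J1: bond 2 brought flow, rest push out)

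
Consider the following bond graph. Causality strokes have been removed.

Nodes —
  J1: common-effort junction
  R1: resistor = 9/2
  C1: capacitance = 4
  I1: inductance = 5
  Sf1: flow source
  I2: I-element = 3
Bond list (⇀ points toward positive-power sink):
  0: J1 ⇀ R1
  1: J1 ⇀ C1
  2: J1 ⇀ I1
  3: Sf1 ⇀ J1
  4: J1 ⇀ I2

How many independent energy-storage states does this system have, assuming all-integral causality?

3  (C1, I1, I2 all integral)

#3 stroke at Sf1  (Sf1 (Sf) sets flow on bond)
#1 stroke at J1  (C1: C, integral causality)
#0 stroke at R1  (0-jn J1 has e-setter on 1)
#2 stroke at I1  (J1: bond 1 brought effort, rest push out)
#4 stroke at I2  (J1 effort already set via bond 1)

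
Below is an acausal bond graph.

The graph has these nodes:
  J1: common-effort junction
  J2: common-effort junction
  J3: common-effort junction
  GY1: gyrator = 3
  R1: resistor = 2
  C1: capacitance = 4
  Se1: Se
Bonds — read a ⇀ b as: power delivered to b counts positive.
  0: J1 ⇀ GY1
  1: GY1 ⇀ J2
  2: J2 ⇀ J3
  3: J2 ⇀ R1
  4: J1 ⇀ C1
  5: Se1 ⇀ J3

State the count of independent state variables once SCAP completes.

b5 stroke at J3  (Se1 fixes effort; stroke away)
b2 stroke at J2  (common-e at J3 fixed by 5)
b1 stroke at GY1  (common-e at J2 fixed by 2)
b3 stroke at R1  (J2: bond 2 brought effort, rest push out)
b0 stroke at GY1  (GY GY1: same side as bond 1)
b4 stroke at J1  (J1: last free bond brings effort in)

1  (C1 all integral)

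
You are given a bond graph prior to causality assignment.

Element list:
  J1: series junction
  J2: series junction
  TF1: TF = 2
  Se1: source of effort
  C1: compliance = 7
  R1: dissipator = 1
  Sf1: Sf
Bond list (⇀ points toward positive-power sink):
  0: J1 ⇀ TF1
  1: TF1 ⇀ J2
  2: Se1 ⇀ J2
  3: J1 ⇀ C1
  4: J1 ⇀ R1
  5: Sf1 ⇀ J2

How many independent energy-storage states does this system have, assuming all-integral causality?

1  (C1 all integral)

#2 |J2  (Se1 fixes effort; stroke away)
#5 |Sf1  (Sf1 (Sf) sets flow on bond)
#1 |J2  (common-f at J2 fixed by 5)
#0 |TF1  (TF1 one-in-one-out from 1)
#3 |J1  (common-f at J1 fixed by 0)
#4 |J1  (common-f at J1 fixed by 0)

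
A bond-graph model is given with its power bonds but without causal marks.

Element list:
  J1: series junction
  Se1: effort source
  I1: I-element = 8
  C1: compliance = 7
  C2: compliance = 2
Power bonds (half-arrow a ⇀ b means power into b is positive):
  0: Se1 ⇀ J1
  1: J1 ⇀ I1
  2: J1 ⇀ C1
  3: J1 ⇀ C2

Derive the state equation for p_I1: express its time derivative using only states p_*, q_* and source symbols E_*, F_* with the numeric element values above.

β0 |J1  (Se1 (Se) sets effort on bond)
β1 |I1  (I1: I, integral causality)
β2 |J1  (J1: bond 1 brought flow, rest push out)
β3 |J1  (1-jn J1 has f-setter on 1)

dp_I1/dt = E_Se1 - q_C1/7 - q_C2/2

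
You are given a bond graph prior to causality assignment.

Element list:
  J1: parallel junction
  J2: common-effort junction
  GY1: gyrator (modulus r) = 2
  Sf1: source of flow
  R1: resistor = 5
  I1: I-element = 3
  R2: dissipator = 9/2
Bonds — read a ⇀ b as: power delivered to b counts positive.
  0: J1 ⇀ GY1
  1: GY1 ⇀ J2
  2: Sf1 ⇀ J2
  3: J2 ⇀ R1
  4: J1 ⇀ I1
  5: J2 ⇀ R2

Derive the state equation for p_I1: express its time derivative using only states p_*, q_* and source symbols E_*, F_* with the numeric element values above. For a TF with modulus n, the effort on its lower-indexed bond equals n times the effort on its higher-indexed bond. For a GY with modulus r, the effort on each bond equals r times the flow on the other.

#2 stroke→Sf1  (Sf1 fixes flow; stroke at Sf1)
#4 stroke→I1  (prefer integral on I1)
#0 stroke→J1  (J1 needs exactly one e-in)
#1 stroke→J2  (GY GY1: same side as bond 0)
#3 stroke→R1  (common-e at J2 fixed by 1)
#5 stroke→R2  (common-e at J2 fixed by 1)

dp_I1/dt = -2*F_Sf1 - 76*p_I1/135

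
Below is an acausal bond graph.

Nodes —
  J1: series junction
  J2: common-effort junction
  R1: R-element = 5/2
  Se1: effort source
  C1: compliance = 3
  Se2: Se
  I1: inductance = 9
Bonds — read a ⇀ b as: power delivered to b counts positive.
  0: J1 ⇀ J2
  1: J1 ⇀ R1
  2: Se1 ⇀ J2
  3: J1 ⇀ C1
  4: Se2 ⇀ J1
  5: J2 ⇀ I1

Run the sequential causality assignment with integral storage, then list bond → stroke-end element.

#2 stroke→J2  (Se1 fixes effort; stroke away)
#4 stroke→J1  (Se2 fixes effort; stroke away)
#0 stroke→J1  (J2 effort already set via bond 2)
#5 stroke→I1  (J2: bond 2 brought effort, rest push out)
#3 stroke→J1  (C1 integral (e out))
#1 stroke→R1  (J1 needs exactly one f-in)

b0 →J1
b1 →R1
b2 →J2
b3 →J1
b4 →J1
b5 →I1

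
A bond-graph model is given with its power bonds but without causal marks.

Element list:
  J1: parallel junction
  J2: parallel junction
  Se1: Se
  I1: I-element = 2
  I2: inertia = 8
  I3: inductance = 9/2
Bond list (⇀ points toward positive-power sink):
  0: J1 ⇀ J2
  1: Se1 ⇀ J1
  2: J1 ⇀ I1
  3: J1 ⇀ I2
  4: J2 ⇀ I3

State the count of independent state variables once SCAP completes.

#1 stroke at J1  (Se1 (Se) sets effort on bond)
#0 stroke at J2  (J1: bond 1 brought effort, rest push out)
#2 stroke at I1  (common-e at J1 fixed by 1)
#3 stroke at I2  (common-e at J1 fixed by 1)
#4 stroke at I3  (common-e at J2 fixed by 0)

3  (I1, I2, I3 all integral)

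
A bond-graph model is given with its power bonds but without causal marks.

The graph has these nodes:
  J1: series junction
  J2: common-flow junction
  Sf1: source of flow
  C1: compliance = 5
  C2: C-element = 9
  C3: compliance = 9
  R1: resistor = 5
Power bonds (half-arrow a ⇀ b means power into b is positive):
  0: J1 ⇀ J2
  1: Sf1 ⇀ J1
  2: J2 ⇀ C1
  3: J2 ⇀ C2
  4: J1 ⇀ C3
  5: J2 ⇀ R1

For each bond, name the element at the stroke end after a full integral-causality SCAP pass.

b1 stroke at Sf1  (Sf1: flow source, stroke at near end)
b0 stroke at J1  (1-jn J1 has f-setter on 1)
b4 stroke at J1  (J1 flow already set via bond 1)
b2 stroke at J2  (common-f at J2 fixed by 0)
b3 stroke at J2  (1-jn J2 has f-setter on 0)
b5 stroke at J2  (common-f at J2 fixed by 0)

bond 0 →J1
bond 1 →Sf1
bond 2 →J2
bond 3 →J2
bond 4 →J1
bond 5 →J2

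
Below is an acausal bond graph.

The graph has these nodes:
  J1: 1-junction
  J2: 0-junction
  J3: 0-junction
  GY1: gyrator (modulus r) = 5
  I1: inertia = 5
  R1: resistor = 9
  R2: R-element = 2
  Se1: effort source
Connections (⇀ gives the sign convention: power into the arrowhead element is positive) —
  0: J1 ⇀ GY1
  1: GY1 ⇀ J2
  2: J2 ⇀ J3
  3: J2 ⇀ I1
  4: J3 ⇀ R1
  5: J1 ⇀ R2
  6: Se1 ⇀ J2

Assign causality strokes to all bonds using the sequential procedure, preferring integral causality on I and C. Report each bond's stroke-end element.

#6 →J2  (Se1 (Se) sets effort on bond)
#1 →GY1  (common-e at J2 fixed by 6)
#2 →J3  (J2: bond 6 brought effort, rest push out)
#3 →I1  (common-e at J2 fixed by 6)
#4 →R1  (J3: bond 2 brought effort, rest push out)
#0 →GY1  (GY1: gyrator matches bond 1)
#5 →J1  (J1: bond 0 brought flow, rest push out)

b0 →GY1
b1 →GY1
b2 →J3
b3 →I1
b4 →R1
b5 →J1
b6 →J2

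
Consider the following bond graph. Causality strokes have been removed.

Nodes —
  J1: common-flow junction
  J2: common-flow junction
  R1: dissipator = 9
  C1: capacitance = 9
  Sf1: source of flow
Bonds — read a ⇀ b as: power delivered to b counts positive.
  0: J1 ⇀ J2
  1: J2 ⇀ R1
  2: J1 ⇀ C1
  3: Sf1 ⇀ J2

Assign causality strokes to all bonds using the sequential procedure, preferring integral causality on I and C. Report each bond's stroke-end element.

bond 0 |J2
bond 1 |J2
bond 2 |J1
bond 3 |Sf1

β3 |Sf1  (Sf1 (Sf) sets flow on bond)
β0 |J2  (common-f at J2 fixed by 3)
β1 |J2  (1-jn J2 has f-setter on 3)
β2 |J1  (1-jn J1 has f-setter on 0)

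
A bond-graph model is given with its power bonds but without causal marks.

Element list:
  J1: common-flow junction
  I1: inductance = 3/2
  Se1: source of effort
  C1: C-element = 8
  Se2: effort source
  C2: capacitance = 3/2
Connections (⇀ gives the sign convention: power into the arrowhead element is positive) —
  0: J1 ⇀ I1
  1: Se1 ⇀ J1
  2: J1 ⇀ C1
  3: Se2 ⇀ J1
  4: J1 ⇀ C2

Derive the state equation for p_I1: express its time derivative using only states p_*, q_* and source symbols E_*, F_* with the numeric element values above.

bond 1 →J1  (Se1 fixes effort; stroke away)
bond 3 →J1  (Se2: effort source, stroke at far end)
bond 0 →I1  (I1 outputs flow p/I1)
bond 2 →J1  (J1 flow already set via bond 0)
bond 4 →J1  (1-jn J1 has f-setter on 0)

dp_I1/dt = E_Se1 + E_Se2 - q_C1/8 - 2*q_C2/3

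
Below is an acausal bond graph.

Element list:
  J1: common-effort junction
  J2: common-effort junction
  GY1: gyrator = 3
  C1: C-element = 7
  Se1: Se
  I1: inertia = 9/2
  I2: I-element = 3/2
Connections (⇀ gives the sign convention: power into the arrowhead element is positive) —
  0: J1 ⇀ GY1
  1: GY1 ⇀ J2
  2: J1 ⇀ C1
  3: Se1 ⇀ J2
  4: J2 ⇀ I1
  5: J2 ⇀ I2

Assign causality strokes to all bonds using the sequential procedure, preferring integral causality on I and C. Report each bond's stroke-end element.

b0 →GY1
b1 →GY1
b2 →J1
b3 →J2
b4 →I1
b5 →I2

b3 |J2  (source Se1 imposes e)
b1 |GY1  (common-e at J2 fixed by 3)
b4 |I1  (J2 effort already set via bond 3)
b5 |I2  (0-jn J2 has e-setter on 3)
b0 |GY1  (through GY1, causality inverts; strokes same side of GY1)
b2 |J1  (J1: last free bond brings effort in)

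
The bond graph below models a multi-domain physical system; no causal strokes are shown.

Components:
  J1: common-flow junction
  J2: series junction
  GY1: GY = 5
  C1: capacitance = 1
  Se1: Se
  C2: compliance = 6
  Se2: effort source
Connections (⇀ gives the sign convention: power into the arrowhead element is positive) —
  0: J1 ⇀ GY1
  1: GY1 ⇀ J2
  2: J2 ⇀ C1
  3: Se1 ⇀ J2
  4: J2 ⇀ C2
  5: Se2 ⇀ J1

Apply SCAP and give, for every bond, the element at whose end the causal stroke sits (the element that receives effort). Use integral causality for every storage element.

b3 |J2  (Se1 (Se) sets effort on bond)
b5 |J1  (source Se2 imposes e)
b0 |GY1  (closing 1-jn rule on J1)
b1 |GY1  (GY1 both-in/both-out from 0)
b2 |J2  (J2 flow already set via bond 1)
b4 |J2  (common-f at J2 fixed by 1)

b0 stroke→GY1
b1 stroke→GY1
b2 stroke→J2
b3 stroke→J2
b4 stroke→J2
b5 stroke→J1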